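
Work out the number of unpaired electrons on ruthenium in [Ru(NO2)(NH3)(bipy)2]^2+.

Summing ligand charges against the +2 overall charge gives an oxidation state of +3 for ruthenium.
Group 8 minus oxidation state 3 gives a d⁵ configuration.
Counting donor atoms: 1×nitro (N-bound nitrite) (monodentate) → 1 donor; 1×ammonia (monodentate) → 1 donor; 2×2,2′-bipyridine (bidentate) → 4 donors. Coordination number = 6.
The spin state decides the count: a 4d ion has a large Δₒ and is invariably low-spin.
An octahedral low-spin d⁵ ion is t₂g⁵e_g⁰, giving 1 unpaired electron.

1 unpaired electron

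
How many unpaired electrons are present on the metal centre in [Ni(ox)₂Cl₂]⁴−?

2 unpaired electrons

Ligand charges: each oxalate is −2; each chloride is −1. With an overall charge of −4 the nickel centre must be in the +2 oxidation state.
Nickel is a group-10 element; Ni(II) is therefore d⁸.
Counting donor atoms: 2×oxalate (bidentate) → 4 donors; 2×chloride (monodentate) → 2 donors. Coordination number = 6.
In an octahedral field the d⁸ configuration is t₂g⁶e_g² (only one arrangement possible), giving 2 unpaired electrons.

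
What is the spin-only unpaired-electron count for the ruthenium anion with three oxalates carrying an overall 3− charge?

1

Summing ligand charges against the −3 overall charge gives an oxidation state of +3 for ruthenium.
Ru sits in group 8, so the d-electron count is 8 − 3 = 5.
Counting donor atoms: 3×oxalate (bidentate) → 6 donors. Coordination number = 6.
The spin state decides the count: a 4d ion has a large Δₒ and is invariably low-spin.
An octahedral low-spin d⁵ ion is t₂g⁵e_g⁰, giving 1 unpaired electron.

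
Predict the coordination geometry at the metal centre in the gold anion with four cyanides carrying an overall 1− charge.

Summing ligand charges against the −1 overall charge gives an oxidation state of +3 for gold.
Gold is a group-11 element; Au(III) is therefore d⁸.
Coordination number: 4.
A 5d d⁸ ion has a large crystal-field splitting; square planar leaves the high-energy d_{x²−y²} orbital empty and maximises CFSE.

square planar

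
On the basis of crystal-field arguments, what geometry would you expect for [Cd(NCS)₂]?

Ligand charges: each isothiocyanate is −1. With an overall charge of 0 the cadmium centre must be in the +2 oxidation state.
Group 12 minus oxidation state 2 gives a d¹⁰ configuration.
With 2 monodentate ligands the coordination number is 2.
A d¹⁰ ion with only two ligands adopts a linear arrangement (sp hybridisation; no CFSE preference).

linear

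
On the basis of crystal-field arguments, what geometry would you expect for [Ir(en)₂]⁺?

square planar

Summing ligand charges against the +1 overall charge gives an oxidation state of +1 for iridium.
Iridium is a group-9 element; Ir(I) is therefore d⁸.
Counting donor atoms: 2×ethylenediamine (bidentate) → 4 donors. Coordination number = 4.
A 5d d⁸ ion has a large crystal-field splitting; square planar leaves the high-energy d_{x²−y²} orbital empty and maximises CFSE.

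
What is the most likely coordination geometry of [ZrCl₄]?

Each chloride is −1; balancing the 0 overall charge requires Zr(IV).
Group 4 minus oxidation state 4 gives a d⁰ configuration.
With 4 monodentate ligands the coordination number is 4.
A d⁰ ion has no crystal-field stabilisation preference between square planar and tetrahedral, so four ligands adopt the sterically favoured tetrahedral geometry.

tetrahedral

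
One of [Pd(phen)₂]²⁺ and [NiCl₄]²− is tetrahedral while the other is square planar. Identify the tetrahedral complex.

For [Pd(phen)₂]²⁺: Ligand charges: 1,10-phenanthroline is neutral. With an overall charge of +2 the palladium centre must be in the +2 oxidation state. Palladium is a group-10 element; Pd(II) is therefore d⁸. A 4d d⁸ ion has a large crystal-field splitting; square planar leaves the high-energy d_{x²−y²} orbital empty and maximises CFSE. → square planar.
For [NiCl₄]²−: Each chloride is −1; balancing the −2 overall charge requires Ni(II). Group 10 minus oxidation state 2 gives a d⁸ configuration. Chloride is a weak-field ligand. With weak-field ligands the CFSE gain from square planar is small, so a 3d d⁸ ion takes the sterically preferred tetrahedral geometry. → tetrahedral.

[NiCl₄]²−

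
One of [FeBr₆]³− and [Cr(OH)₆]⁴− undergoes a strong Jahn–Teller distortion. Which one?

[Cr(OH)₆]⁴−

[FeBr₆]³−: Ligand charges: each bromide is −1. With an overall charge of −3 the iron centre must be in the +3 oxidation state. Iron is a group-8 element; Fe(III) is therefore d⁵. Bromide is a weak-field ligand for a first-row metal, so the complex is high-spin. The d⁵ configuration leaves the e_g set evenly filled (or empty) — no strong Jahn–Teller driving force.
[Cr(OH)₆]⁴−: Each hydroxide is −1; balancing the −4 overall charge requires Cr(II). Chromium is a group-6 element; Cr(II) is therefore d⁴. Hydroxide is a weak-field ligand for a first-row metal, so the complex is high-spin. The t₂g³e_g¹ (high-spin) configuration has an unevenly filled e_g set; the Jahn–Teller theorem predicts a tetragonal distortion (typically axial elongation) to lift the degeneracy.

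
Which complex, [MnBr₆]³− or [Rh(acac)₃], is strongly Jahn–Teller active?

[MnBr₆]³−

[MnBr₆]³−: Each bromide is −1; balancing the −3 overall charge requires Mn(III). Mn sits in group 7, so the d-electron count is 7 − 3 = 4. Bromide is a weak-field ligand for a first-row metal, so the complex is high-spin. The t₂g³e_g¹ (high-spin) configuration has an unevenly filled e_g set; the Jahn–Teller theorem predicts a tetragonal distortion (typically axial elongation) to lift the degeneracy.
[Rh(acac)₃]: Ligand charges: each acetylacetonate is −1. With an overall charge of 0 the rhodium centre must be in the +3 oxidation state. Group 9 minus oxidation state 3 gives a d⁶ configuration. A 4d ion has a large Δₒ and is invariably low-spin. The d⁶ configuration leaves the e_g set evenly filled (or empty) — no strong Jahn–Teller driving force.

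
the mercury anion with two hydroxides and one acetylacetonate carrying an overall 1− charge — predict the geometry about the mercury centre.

tetrahedral

Ligand charges: each hydroxide is −1; each acetylacetonate is −1. With an overall charge of −1 the mercury centre must be in the +2 oxidation state.
Mercury is a group-12 element; Hg(II) is therefore d¹⁰.
Counting donor atoms: 2×hydroxide (monodentate) → 2 donors; 1×acetylacetonate (bidentate) → 2 donors. Coordination number = 4.
A d¹⁰ ion has no crystal-field stabilisation preference between square planar and tetrahedral, so four ligands adopt the sterically favoured tetrahedral geometry.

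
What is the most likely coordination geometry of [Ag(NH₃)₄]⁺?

tetrahedral

Summing ligand charges against the +1 overall charge gives an oxidation state of +1 for silver.
Silver is a group-11 element; Ag(I) is therefore d¹⁰.
Coordination number: 4.
A d¹⁰ ion has no crystal-field stabilisation preference between square planar and tetrahedral, so four ligands adopt the sterically favoured tetrahedral geometry.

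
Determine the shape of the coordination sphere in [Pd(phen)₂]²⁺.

square planar

Summing ligand charges against the +2 overall charge gives an oxidation state of +2 for palladium.
Palladium is a group-10 element; Pd(II) is therefore d⁸.
Counting donor atoms: 2×1,10-phenanthroline (bidentate) → 4 donors. Coordination number = 4.
A 4d d⁸ ion has a large crystal-field splitting; square planar leaves the high-energy d_{x²−y²} orbital empty and maximises CFSE.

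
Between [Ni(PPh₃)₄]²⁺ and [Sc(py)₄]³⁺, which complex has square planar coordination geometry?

For [Ni(PPh₃)₄]²⁺: Triphenylphosphine is neutral; balancing the +2 overall charge requires Ni(II). Ni sits in group 10, so the d-electron count is 10 − 2 = 8. Triphenylphosphine is a strong-field ligand (high in the spectrochemical series). A 3d d⁸ ion with strong-field ligands gains enough CFSE to favour square planar over tetrahedral. → square planar.
For [Sc(py)₄]³⁺: Pyridine is neutral; balancing the +3 overall charge requires Sc(III). Sc sits in group 3, so the d-electron count is 3 − 3 = 0. A d⁰ ion has no crystal-field stabilisation preference between square planar and tetrahedral, so four ligands adopt the sterically favoured tetrahedral geometry. → tetrahedral.

[Ni(PPh₃)₄]²⁺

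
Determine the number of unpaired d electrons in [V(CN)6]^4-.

Ligand charges: each cyanide is −1. With an overall charge of −4 the vanadium centre must be in the +2 oxidation state.
Vanadium is a group-5 element; V(II) is therefore d³.
In an octahedral field the d³ configuration is t₂g³e_g⁰ (only one arrangement possible), giving 3 unpaired electrons.

3 unpaired electrons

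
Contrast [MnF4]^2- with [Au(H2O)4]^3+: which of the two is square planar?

[Au(H2O)4]^3+

For [MnF4]^2-: Each fluoride is −1; balancing the −2 overall charge requires Mn(II). Mn sits in group 7, so the d-electron count is 7 − 2 = 5. A high-spin d⁵ ion has zero CFSE in either geometry, so four ligands adopt the sterically favoured tetrahedral geometry. → tetrahedral.
For [Au(H2O)4]^3+: Summing ligand charges against the +3 overall charge gives an oxidation state of +3 for gold. Group 11 minus oxidation state 3 gives a d⁸ configuration. A 5d d⁸ ion has a large crystal-field splitting; square planar leaves the high-energy d_{x²−y²} orbital empty and maximises CFSE. → square planar.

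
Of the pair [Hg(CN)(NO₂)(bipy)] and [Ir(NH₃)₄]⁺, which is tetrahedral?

For [Hg(CN)(NO₂)(bipy)]: Each cyanide is −1; each nitro (N-bound nitrite) is −1; 2,2′-bipyridine is neutral; balancing the 0 overall charge requires Hg(II). Group 12 minus oxidation state 2 gives a d¹⁰ configuration. A d¹⁰ ion has no crystal-field stabilisation preference between square planar and tetrahedral, so four ligands adopt the sterically favoured tetrahedral geometry. → tetrahedral.
For [Ir(NH₃)₄]⁺: Ligand charges: ammonia is neutral. With an overall charge of +1 the iridium centre must be in the +1 oxidation state. Iridium is a group-9 element; Ir(I) is therefore d⁸. A 5d d⁸ ion has a large crystal-field splitting; square planar leaves the high-energy d_{x²−y²} orbital empty and maximises CFSE. → square planar.

[Hg(CN)(NO₂)(bipy)]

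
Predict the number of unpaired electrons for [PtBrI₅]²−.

0 unpaired electrons

Summing ligand charges against the −2 overall charge gives an oxidation state of +4 for platinum.
Pt sits in group 10, so the d-electron count is 10 − 4 = 6.
The spin state decides the count: a 5d ion has a large Δₒ and is invariably low-spin.
An octahedral low-spin d⁶ ion is t₂g⁶e_g⁰, giving 0 unpaired electrons.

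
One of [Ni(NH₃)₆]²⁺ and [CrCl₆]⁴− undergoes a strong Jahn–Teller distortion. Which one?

[Ni(NH₃)₆]²⁺: Summing ligand charges against the +2 overall charge gives an oxidation state of +2 for nickel. Nickel is a group-10 element; Ni(II) is therefore d⁸. The d⁸ configuration leaves the e_g set evenly filled (or empty) — no strong Jahn–Teller driving force.
[CrCl₆]⁴−: Each chloride is −1; balancing the −4 overall charge requires Cr(II). Chromium is a group-6 element; Cr(II) is therefore d⁴. Chloride is a weak-field ligand for a first-row metal, so the complex is high-spin. The t₂g³e_g¹ (high-spin) configuration has an unevenly filled e_g set; the Jahn–Teller theorem predicts a tetragonal distortion (typically axial elongation) to lift the degeneracy.

[CrCl₆]⁴−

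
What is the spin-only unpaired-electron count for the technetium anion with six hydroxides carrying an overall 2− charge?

3 unpaired electrons

Ligand charges: each hydroxide is −1. With an overall charge of −2 the technetium centre must be in the +4 oxidation state.
Tc sits in group 7, so the d-electron count is 7 − 4 = 3.
In an octahedral field the d³ configuration is t₂g³e_g⁰ (only one arrangement possible), giving 3 unpaired electrons.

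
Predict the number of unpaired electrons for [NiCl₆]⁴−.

2 unpaired electrons

Each chloride is −1; balancing the −4 overall charge requires Ni(II).
Nickel is a group-10 element; Ni(II) is therefore d⁸.
In an octahedral field the d⁸ configuration is t₂g⁶e_g² (only one arrangement possible), giving 2 unpaired electrons.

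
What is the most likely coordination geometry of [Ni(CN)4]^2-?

Ligand charges: each cyanide is −1. With an overall charge of −2 the nickel centre must be in the +2 oxidation state.
Group 10 minus oxidation state 2 gives a d⁸ configuration.
With 4 monodentate ligands the coordination number is 4.
Cyanide is a strong-field ligand (high in the spectrochemical series).
A 3d d⁸ ion with strong-field ligands gains enough CFSE to favour square planar over tetrahedral.

square planar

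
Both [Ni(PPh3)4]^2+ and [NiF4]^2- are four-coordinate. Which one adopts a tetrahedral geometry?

[NiF4]^2-

For [Ni(PPh3)4]^2+: Ligand charges: triphenylphosphine is neutral. With an overall charge of +2 the nickel centre must be in the +2 oxidation state. Nickel is a group-10 element; Ni(II) is therefore d⁸. Triphenylphosphine is a strong-field ligand (high in the spectrochemical series). A 3d d⁸ ion with strong-field ligands gains enough CFSE to favour square planar over tetrahedral. → square planar.
For [NiF4]^2-: Ligand charges: each fluoride is −1. With an overall charge of −2 the nickel centre must be in the +2 oxidation state. Ni sits in group 10, so the d-electron count is 10 − 2 = 8. Fluoride is a weak-field ligand. With weak-field ligands the CFSE gain from square planar is small, so a 3d d⁸ ion takes the sterically preferred tetrahedral geometry. → tetrahedral.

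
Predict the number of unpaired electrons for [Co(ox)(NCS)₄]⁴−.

3 unpaired electrons

Each oxalate is −2; each isothiocyanate is −1; balancing the −4 overall charge requires Co(II).
Group 9 minus oxidation state 2 gives a d⁷ configuration.
Counting donor atoms: 1×oxalate (bidentate) → 2 donors; 4×isothiocyanate (monodentate) → 4 donors. Coordination number = 6.
The spin state decides the count: Isothiocyanate and oxalate are weak-field ligands for a first-row metal, so the complex is high-spin.
An octahedral high-spin d⁷ ion is t₂g⁵e_g², giving 3 unpaired electrons.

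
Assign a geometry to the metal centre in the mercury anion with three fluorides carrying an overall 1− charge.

Summing ligand charges against the −1 overall charge gives an oxidation state of +2 for mercury.
Hg sits in group 12, so the d-electron count is 12 − 2 = 10.
With 3 monodentate ligands the coordination number is 3.
Three ligands around a d¹⁰ centre minimise repulsion in a trigonal-planar arrangement.

trigonal planar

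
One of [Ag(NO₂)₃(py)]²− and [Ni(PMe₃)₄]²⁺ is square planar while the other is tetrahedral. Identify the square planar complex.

[Ni(PMe₃)₄]²⁺

For [Ag(NO₂)₃(py)]²−: Summing ligand charges against the −2 overall charge gives an oxidation state of +1 for silver. Silver is a group-11 element; Ag(I) is therefore d¹⁰. A d¹⁰ ion has no crystal-field stabilisation preference between square planar and tetrahedral, so four ligands adopt the sterically favoured tetrahedral geometry. → tetrahedral.
For [Ni(PMe₃)₄]²⁺: Trimethylphosphine is neutral; balancing the +2 overall charge requires Ni(II). Nickel is a group-10 element; Ni(II) is therefore d⁸. Trimethylphosphine is a strong-field ligand (high in the spectrochemical series). A 3d d⁸ ion with strong-field ligands gains enough CFSE to favour square planar over tetrahedral. → square planar.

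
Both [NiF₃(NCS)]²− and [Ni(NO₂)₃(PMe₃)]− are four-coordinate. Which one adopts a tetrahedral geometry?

For [NiF₃(NCS)]²−: Ligand charges: each fluoride is −1; each isothiocyanate is −1. With an overall charge of −2 the nickel centre must be in the +2 oxidation state. Nickel is a group-10 element; Ni(II) is therefore d⁸. Fluoride and isothiocyanate are weak-field ligands. With weak-field ligands the CFSE gain from square planar is small, so a 3d d⁸ ion takes the sterically preferred tetrahedral geometry. → tetrahedral.
For [Ni(NO₂)₃(PMe₃)]−: Each nitro (N-bound nitrite) is −1; trimethylphosphine is neutral; balancing the −1 overall charge requires Ni(II). Ni sits in group 10, so the d-electron count is 10 − 2 = 8. Nitro (N-bound nitrite) and trimethylphosphine are strong-field ligands (high in the spectrochemical series). A 3d d⁸ ion with strong-field ligands gains enough CFSE to favour square planar over tetrahedral. → square planar.

[NiF₃(NCS)]²−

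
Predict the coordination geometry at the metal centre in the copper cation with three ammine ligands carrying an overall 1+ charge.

trigonal planar

Ammonia is neutral; balancing the +1 overall charge requires Cu(I).
Group 11 minus oxidation state 1 gives a d¹⁰ configuration.
With 3 monodentate ligands the coordination number is 3.
Three ligands around a d¹⁰ centre minimise repulsion in a trigonal-planar arrangement.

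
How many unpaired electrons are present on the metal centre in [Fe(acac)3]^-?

Ligand charges: each acetylacetonate is −1. With an overall charge of −1 the iron centre must be in the +2 oxidation state.
Iron is a group-8 element; Fe(II) is therefore d⁶.
Counting donor atoms: 3×acetylacetonate (bidentate) → 6 donors. Coordination number = 6.
The spin state decides the count: Acetylacetonate is a weak-field ligand for a first-row metal, so the complex is high-spin.
An octahedral high-spin d⁶ ion is t₂g⁴e_g², giving 4 unpaired electrons.

4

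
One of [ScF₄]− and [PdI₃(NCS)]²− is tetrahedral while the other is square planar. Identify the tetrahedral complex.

For [ScF₄]−: Ligand charges: each fluoride is −1. With an overall charge of −1 the scandium centre must be in the +3 oxidation state. Sc sits in group 3, so the d-electron count is 3 − 3 = 0. A d⁰ ion has no crystal-field stabilisation preference between square planar and tetrahedral, so four ligands adopt the sterically favoured tetrahedral geometry. → tetrahedral.
For [PdI₃(NCS)]²−: Each iodide is −1; each isothiocyanate is −1; balancing the −2 overall charge requires Pd(II). Palladium is a group-10 element; Pd(II) is therefore d⁸. A 4d d⁸ ion has a large crystal-field splitting; square planar leaves the high-energy d_{x²−y²} orbital empty and maximises CFSE. → square planar.

[ScF₄]−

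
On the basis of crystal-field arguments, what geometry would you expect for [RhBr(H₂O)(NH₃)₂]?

square planar

Summing ligand charges against the 0 overall charge gives an oxidation state of +1 for rhodium.
Rhodium is a group-9 element; Rh(I) is therefore d⁸.
Coordination number: 4.
A 4d d⁸ ion has a large crystal-field splitting; square planar leaves the high-energy d_{x²−y²} orbital empty and maximises CFSE.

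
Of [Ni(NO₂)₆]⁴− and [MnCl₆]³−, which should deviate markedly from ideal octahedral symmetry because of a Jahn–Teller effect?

[Ni(NO₂)₆]⁴−: Summing ligand charges against the −4 overall charge gives an oxidation state of +2 for nickel. Group 10 minus oxidation state 2 gives a d⁸ configuration. The d⁸ configuration leaves the e_g set evenly filled (or empty) — no strong Jahn–Teller driving force.
[MnCl₆]³−: Each chloride is −1; balancing the −3 overall charge requires Mn(III). Manganese is a group-7 element; Mn(III) is therefore d⁴. Chloride is a weak-field ligand for a first-row metal, so the complex is high-spin. The t₂g³e_g¹ (high-spin) configuration has an unevenly filled e_g set; the Jahn–Teller theorem predicts a tetragonal distortion (typically axial elongation) to lift the degeneracy.

[MnCl₆]³−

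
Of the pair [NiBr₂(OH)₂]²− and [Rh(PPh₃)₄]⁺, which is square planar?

[Rh(PPh₃)₄]⁺

For [NiBr₂(OH)₂]²−: Summing ligand charges against the −2 overall charge gives an oxidation state of +2 for nickel. Nickel is a group-10 element; Ni(II) is therefore d⁸. Bromide and hydroxide are weak-field ligands. With weak-field ligands the CFSE gain from square planar is small, so a 3d d⁸ ion takes the sterically preferred tetrahedral geometry. → tetrahedral.
For [Rh(PPh₃)₄]⁺: Ligand charges: triphenylphosphine is neutral. With an overall charge of +1 the rhodium centre must be in the +1 oxidation state. Rh sits in group 9, so the d-electron count is 9 − 1 = 8. A 4d d⁸ ion has a large crystal-field splitting; square planar leaves the high-energy d_{x²−y²} orbital empty and maximises CFSE. → square planar.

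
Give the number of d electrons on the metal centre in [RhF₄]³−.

d⁸

Summing ligand charges against the −3 overall charge gives an oxidation state of +1 for rhodium.
Group 9 minus oxidation state 1 gives a d⁸ configuration.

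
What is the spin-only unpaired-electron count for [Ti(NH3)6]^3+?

1 unpaired electron

Ammonia is neutral; balancing the +3 overall charge requires Ti(III).
Ti sits in group 4, so the d-electron count is 4 − 3 = 1.
In an octahedral field the d¹ configuration is t₂g¹e_g⁰ (only one arrangement possible), giving 1 unpaired electron.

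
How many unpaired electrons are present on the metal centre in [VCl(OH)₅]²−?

Summing ligand charges against the −2 overall charge gives an oxidation state of +4 for vanadium.
V sits in group 5, so the d-electron count is 5 − 4 = 1.
In an octahedral field the d¹ configuration is t₂g¹e_g⁰ (only one arrangement possible), giving 1 unpaired electron.

1 unpaired electron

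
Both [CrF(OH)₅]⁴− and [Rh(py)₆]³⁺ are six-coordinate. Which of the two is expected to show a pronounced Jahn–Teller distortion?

[CrF(OH)₅]⁴−: Ligand charges: each fluoride is −1; each hydroxide is −1. With an overall charge of −4 the chromium centre must be in the +2 oxidation state. Chromium is a group-6 element; Cr(II) is therefore d⁴. Fluoride and hydroxide are weak-field ligands for a first-row metal, so the complex is high-spin. The t₂g³e_g¹ (high-spin) configuration has an unevenly filled e_g set; the Jahn–Teller theorem predicts a tetragonal distortion (typically axial elongation) to lift the degeneracy.
[Rh(py)₆]³⁺: Summing ligand charges against the +3 overall charge gives an oxidation state of +3 for rhodium. Rh sits in group 9, so the d-electron count is 9 − 3 = 6. A 4d ion has a large Δₒ and is invariably low-spin. The d⁶ configuration leaves the e_g set evenly filled (or empty) — no strong Jahn–Teller driving force.

[CrF(OH)₅]⁴−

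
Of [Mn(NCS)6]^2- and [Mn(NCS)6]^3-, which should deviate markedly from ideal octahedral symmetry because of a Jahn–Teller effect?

[Mn(NCS)6]^2-: Summing ligand charges against the −2 overall charge gives an oxidation state of +4 for manganese. Group 7 minus oxidation state 4 gives a d³ configuration. The d³ configuration leaves the e_g set evenly filled (or empty) — no strong Jahn–Teller driving force.
[Mn(NCS)6]^3-: Summing ligand charges against the −3 overall charge gives an oxidation state of +3 for manganese. Mn sits in group 7, so the d-electron count is 7 − 3 = 4. Isothiocyanate is a weak-field ligand for a first-row metal, so the complex is high-spin. The t₂g³e_g¹ (high-spin) configuration has an unevenly filled e_g set; the Jahn–Teller theorem predicts a tetragonal distortion (typically axial elongation) to lift the degeneracy.

[Mn(NCS)6]^3-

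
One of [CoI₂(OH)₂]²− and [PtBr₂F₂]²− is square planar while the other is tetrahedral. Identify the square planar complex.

For [CoI₂(OH)₂]²−: Each iodide is −1; each hydroxide is −1; balancing the −2 overall charge requires Co(II). Group 9 minus oxidation state 2 gives a d⁷ configuration. For a high-spin 3d d⁷ ion with weak-field ligands the small Δₜ gives little square-planar CFSE advantage, so four ligands adopt the sterically favoured tetrahedral geometry. → tetrahedral.
For [PtBr₂F₂]²−: Ligand charges: each bromide is −1; each fluoride is −1. With an overall charge of −2 the platinum centre must be in the +2 oxidation state. Pt sits in group 10, so the d-electron count is 10 − 2 = 8. A 5d d⁸ ion has a large crystal-field splitting; square planar leaves the high-energy d_{x²−y²} orbital empty and maximises CFSE. → square planar.

[PtBr₂F₂]²−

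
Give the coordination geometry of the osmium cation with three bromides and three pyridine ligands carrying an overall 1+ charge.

octahedral

Each bromide is −1; pyridine is neutral; balancing the +1 overall charge requires Os(IV).
Group 8 minus oxidation state 4 gives a d⁴ configuration.
Coordination number: 6.
Six donors around a single metal centre give an octahedral coordination sphere.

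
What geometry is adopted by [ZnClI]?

Each chloride is −1; each iodide is −1; balancing the 0 overall charge requires Zn(II).
Zn sits in group 12, so the d-electron count is 12 − 2 = 10.
With 2 monodentate ligands the coordination number is 2.
A d¹⁰ ion with only two ligands adopts a linear arrangement (sp hybridisation; no CFSE preference).

linear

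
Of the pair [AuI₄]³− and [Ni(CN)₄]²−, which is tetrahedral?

[AuI₄]³−

For [AuI₄]³−: Ligand charges: each iodide is −1. With an overall charge of −3 the gold centre must be in the +1 oxidation state. Group 11 minus oxidation state 1 gives a d¹⁰ configuration. A d¹⁰ ion has no crystal-field stabilisation preference between square planar and tetrahedral, so four ligands adopt the sterically favoured tetrahedral geometry. → tetrahedral.
For [Ni(CN)₄]²−: Ligand charges: each cyanide is −1. With an overall charge of −2 the nickel centre must be in the +2 oxidation state. Ni sits in group 10, so the d-electron count is 10 − 2 = 8. Cyanide is a strong-field ligand (high in the spectrochemical series). A 3d d⁸ ion with strong-field ligands gains enough CFSE to favour square planar over tetrahedral. → square planar.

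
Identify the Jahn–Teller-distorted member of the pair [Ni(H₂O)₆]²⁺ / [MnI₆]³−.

[Ni(H₂O)₆]²⁺: Water is neutral; balancing the +2 overall charge requires Ni(II). Group 10 minus oxidation state 2 gives a d⁸ configuration. The d⁸ configuration leaves the e_g set evenly filled (or empty) — no strong Jahn–Teller driving force.
[MnI₆]³−: Each iodide is −1; balancing the −3 overall charge requires Mn(III). Group 7 minus oxidation state 3 gives a d⁴ configuration. Iodide is a weak-field ligand for a first-row metal, so the complex is high-spin. The t₂g³e_g¹ (high-spin) configuration has an unevenly filled e_g set; the Jahn–Teller theorem predicts a tetragonal distortion (typically axial elongation) to lift the degeneracy.

[MnI₆]³−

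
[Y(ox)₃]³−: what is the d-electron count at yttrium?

d⁰

Ligand charges: each oxalate is −2. With an overall charge of −3 the yttrium centre must be in the +3 oxidation state.
Y sits in group 3, so the d-electron count is 3 − 3 = 0.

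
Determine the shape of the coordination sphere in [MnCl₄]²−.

Each chloride is −1; balancing the −2 overall charge requires Mn(II).
Mn sits in group 7, so the d-electron count is 7 − 2 = 5.
Coordination number: 4.
Chloride is a weak-field ligand.
A high-spin d⁵ ion has zero CFSE in either geometry, so four ligands adopt the sterically favoured tetrahedral geometry.

tetrahedral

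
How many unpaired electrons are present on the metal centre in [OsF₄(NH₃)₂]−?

1

Summing ligand charges against the −1 overall charge gives an oxidation state of +3 for osmium.
Osmium is a group-8 element; Os(III) is therefore d⁵.
The spin state decides the count: a 5d ion has a large Δₒ and is invariably low-spin.
An octahedral low-spin d⁵ ion is t₂g⁵e_g⁰, giving 1 unpaired electron.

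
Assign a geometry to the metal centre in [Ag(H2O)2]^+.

Water is neutral; balancing the +1 overall charge requires Ag(I).
Group 11 minus oxidation state 1 gives a d¹⁰ configuration.
Coordination number: 2.
A d¹⁰ ion with only two ligands adopts a linear arrangement (sp hybridisation; no CFSE preference).

linear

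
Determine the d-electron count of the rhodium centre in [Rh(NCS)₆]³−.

Each isothiocyanate is −1; balancing the −3 overall charge requires Rh(III).
Group 9 minus oxidation state 3 gives a d⁶ configuration.

d⁶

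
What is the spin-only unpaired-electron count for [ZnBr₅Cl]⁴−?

Each bromide is −1; each chloride is −1; balancing the −4 overall charge requires Zn(II).
Zn sits in group 12, so the d-electron count is 12 − 2 = 10.
In an octahedral field the d¹⁰ configuration is t₂g⁶e_g⁴, giving 0 unpaired electrons.

0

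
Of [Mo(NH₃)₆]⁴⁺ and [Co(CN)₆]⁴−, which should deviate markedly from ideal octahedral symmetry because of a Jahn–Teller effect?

[Co(CN)₆]⁴−

[Mo(NH₃)₆]⁴⁺: Ammonia is neutral; balancing the +4 overall charge requires Mo(IV). Molybdenum is a group-6 element; Mo(IV) is therefore d². The d² configuration leaves the e_g set evenly filled (or empty) — no strong Jahn–Teller driving force.
[Co(CN)₆]⁴−: Ligand charges: each cyanide is −1. With an overall charge of −4 the cobalt centre must be in the +2 oxidation state. Cobalt is a group-9 element; Co(II) is therefore d⁷. Cyanide is a strong-field ligand (high in the spectrochemical series) for a first-row metal, so the complex is low-spin. The t₂g⁶e_g¹ (low-spin) configuration has an unevenly filled e_g set; the Jahn–Teller theorem predicts a tetragonal distortion (typically axial elongation) to lift the degeneracy.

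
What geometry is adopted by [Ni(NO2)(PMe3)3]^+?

Ligand charges: each nitro (N-bound nitrite) is −1; trimethylphosphine is neutral. With an overall charge of +1 the nickel centre must be in the +2 oxidation state.
Nickel is a group-10 element; Ni(II) is therefore d⁸.
Coordination number: 4.
Nitro (N-bound nitrite) and trimethylphosphine are strong-field ligands (high in the spectrochemical series).
A 3d d⁸ ion with strong-field ligands gains enough CFSE to favour square planar over tetrahedral.

square planar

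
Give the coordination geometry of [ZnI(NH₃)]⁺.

Summing ligand charges against the +1 overall charge gives an oxidation state of +2 for zinc.
Group 12 minus oxidation state 2 gives a d¹⁰ configuration.
Coordination number: 2.
A d¹⁰ ion with only two ligands adopts a linear arrangement (sp hybridisation; no CFSE preference).

linear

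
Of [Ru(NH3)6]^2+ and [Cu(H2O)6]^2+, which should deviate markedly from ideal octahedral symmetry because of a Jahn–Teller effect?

[Cu(H2O)6]^2+

[Ru(NH3)6]^2+: Ammonia is neutral; balancing the +2 overall charge requires Ru(II). Group 8 minus oxidation state 2 gives a d⁶ configuration. A 4d ion has a large Δₒ and is invariably low-spin. The d⁶ configuration leaves the e_g set evenly filled (or empty) — no strong Jahn–Teller driving force.
[Cu(H2O)6]^2+: Summing ligand charges against the +2 overall charge gives an oxidation state of +2 for copper. Copper is a group-11 element; Cu(II) is therefore d⁹. The t₂g⁶e_g³ configuration has an unevenly filled e_g set; the Jahn–Teller theorem predicts a tetragonal distortion (typically axial elongation) to lift the degeneracy.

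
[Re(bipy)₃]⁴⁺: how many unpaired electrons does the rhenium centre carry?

2,2′-bipyridine is neutral; balancing the +4 overall charge requires Re(IV).
Rhenium is a group-7 element; Re(IV) is therefore d³.
Counting donor atoms: 3×2,2′-bipyridine (bidentate) → 6 donors. Coordination number = 6.
In an octahedral field the d³ configuration is t₂g³e_g⁰ (only one arrangement possible), giving 3 unpaired electrons.

3 unpaired electrons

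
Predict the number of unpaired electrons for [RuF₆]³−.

1 unpaired electron

Summing ligand charges against the −3 overall charge gives an oxidation state of +3 for ruthenium.
Group 8 minus oxidation state 3 gives a d⁵ configuration.
The spin state decides the count: a 4d ion has a large Δₒ and is invariably low-spin.
An octahedral low-spin d⁵ ion is t₂g⁵e_g⁰, giving 1 unpaired electron.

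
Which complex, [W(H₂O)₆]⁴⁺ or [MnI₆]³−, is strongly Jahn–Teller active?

[MnI₆]³−

[W(H₂O)₆]⁴⁺: Summing ligand charges against the +4 overall charge gives an oxidation state of +4 for tungsten. Tungsten is a group-6 element; W(IV) is therefore d². The d² configuration leaves the e_g set evenly filled (or empty) — no strong Jahn–Teller driving force.
[MnI₆]³−: Each iodide is −1; balancing the −3 overall charge requires Mn(III). Mn sits in group 7, so the d-electron count is 7 − 3 = 4. Iodide is a weak-field ligand for a first-row metal, so the complex is high-spin. The t₂g³e_g¹ (high-spin) configuration has an unevenly filled e_g set; the Jahn–Teller theorem predicts a tetragonal distortion (typically axial elongation) to lift the degeneracy.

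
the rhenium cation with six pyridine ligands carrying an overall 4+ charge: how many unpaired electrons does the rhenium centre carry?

Summing ligand charges against the +4 overall charge gives an oxidation state of +4 for rhenium.
Re sits in group 7, so the d-electron count is 7 − 4 = 3.
In an octahedral field the d³ configuration is t₂g³e_g⁰ (only one arrangement possible), giving 3 unpaired electrons.

3 unpaired electrons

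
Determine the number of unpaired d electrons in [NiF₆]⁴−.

Summing ligand charges against the −4 overall charge gives an oxidation state of +2 for nickel.
Ni sits in group 10, so the d-electron count is 10 − 2 = 8.
In an octahedral field the d⁸ configuration is t₂g⁶e_g² (only one arrangement possible), giving 2 unpaired electrons.

2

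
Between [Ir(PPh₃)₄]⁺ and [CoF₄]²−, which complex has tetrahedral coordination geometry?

[CoF₄]²−

For [Ir(PPh₃)₄]⁺: Ligand charges: triphenylphosphine is neutral. With an overall charge of +1 the iridium centre must be in the +1 oxidation state. Group 9 minus oxidation state 1 gives a d⁸ configuration. A 5d d⁸ ion has a large crystal-field splitting; square planar leaves the high-energy d_{x²−y²} orbital empty and maximises CFSE. → square planar.
For [CoF₄]²−: Ligand charges: each fluoride is −1. With an overall charge of −2 the cobalt centre must be in the +2 oxidation state. Co sits in group 9, so the d-electron count is 9 − 2 = 7. For a high-spin 3d d⁷ ion with weak-field ligands the small Δₜ gives little square-planar CFSE advantage, so four ligands adopt the sterically favoured tetrahedral geometry. → tetrahedral.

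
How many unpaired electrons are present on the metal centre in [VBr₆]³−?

2 unpaired electrons

Ligand charges: each bromide is −1. With an overall charge of −3 the vanadium centre must be in the +3 oxidation state.
V sits in group 5, so the d-electron count is 5 − 3 = 2.
In an octahedral field the d² configuration is t₂g²e_g⁰ (only one arrangement possible), giving 2 unpaired electrons.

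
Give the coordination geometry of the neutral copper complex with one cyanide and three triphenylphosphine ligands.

Summing ligand charges against the 0 overall charge gives an oxidation state of +1 for copper.
Copper is a group-11 element; Cu(I) is therefore d¹⁰.
With 4 monodentate ligands the coordination number is 4.
A d¹⁰ ion has no crystal-field stabilisation preference between square planar and tetrahedral, so four ligands adopt the sterically favoured tetrahedral geometry.

tetrahedral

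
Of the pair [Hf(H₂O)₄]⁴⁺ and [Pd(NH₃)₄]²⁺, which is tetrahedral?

[Hf(H₂O)₄]⁴⁺

For [Hf(H₂O)₄]⁴⁺: Water is neutral; balancing the +4 overall charge requires Hf(IV). Hf sits in group 4, so the d-electron count is 4 − 4 = 0. A d⁰ ion has no crystal-field stabilisation preference between square planar and tetrahedral, so four ligands adopt the sterically favoured tetrahedral geometry. → tetrahedral.
For [Pd(NH₃)₄]²⁺: Ammonia is neutral; balancing the +2 overall charge requires Pd(II). Palladium is a group-10 element; Pd(II) is therefore d⁸. A 4d d⁸ ion has a large crystal-field splitting; square planar leaves the high-energy d_{x²−y²} orbital empty and maximises CFSE. → square planar.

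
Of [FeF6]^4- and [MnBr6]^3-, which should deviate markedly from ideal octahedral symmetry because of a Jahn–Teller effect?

[MnBr6]^3-

[FeF6]^4-: Each fluoride is −1; balancing the −4 overall charge requires Fe(II). Group 8 minus oxidation state 2 gives a d⁶ configuration. Fluoride is a weak-field ligand for a first-row metal, so the complex is high-spin. The d⁶ configuration leaves the e_g set evenly filled (or empty) — no strong Jahn–Teller driving force.
[MnBr6]^3-: Ligand charges: each bromide is −1. With an overall charge of −3 the manganese centre must be in the +3 oxidation state. Group 7 minus oxidation state 3 gives a d⁴ configuration. Bromide is a weak-field ligand for a first-row metal, so the complex is high-spin. The t₂g³e_g¹ (high-spin) configuration has an unevenly filled e_g set; the Jahn–Teller theorem predicts a tetragonal distortion (typically axial elongation) to lift the degeneracy.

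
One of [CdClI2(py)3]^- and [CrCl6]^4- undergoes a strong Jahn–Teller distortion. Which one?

[CdClI2(py)3]^-: Each chloride is −1; each iodide is −1; pyridine is neutral; balancing the −1 overall charge requires Cd(II). Cd sits in group 12, so the d-electron count is 12 − 2 = 10. The d¹⁰ configuration leaves the e_g set evenly filled (or empty) — no strong Jahn–Teller driving force.
[CrCl6]^4-: Ligand charges: each chloride is −1. With an overall charge of −4 the chromium centre must be in the +2 oxidation state. Cr sits in group 6, so the d-electron count is 6 − 2 = 4. Chloride is a weak-field ligand for a first-row metal, so the complex is high-spin. The t₂g³e_g¹ (high-spin) configuration has an unevenly filled e_g set; the Jahn–Teller theorem predicts a tetragonal distortion (typically axial elongation) to lift the degeneracy.

[CrCl6]^4-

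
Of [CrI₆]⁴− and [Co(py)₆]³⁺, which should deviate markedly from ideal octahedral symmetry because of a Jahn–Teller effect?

[CrI₆]⁴−

[CrI₆]⁴−: Ligand charges: each iodide is −1. With an overall charge of −4 the chromium centre must be in the +2 oxidation state. Chromium is a group-6 element; Cr(II) is therefore d⁴. Iodide is a weak-field ligand for a first-row metal, so the complex is high-spin. The t₂g³e_g¹ (high-spin) configuration has an unevenly filled e_g set; the Jahn–Teller theorem predicts a tetragonal distortion (typically axial elongation) to lift the degeneracy.
[Co(py)₆]³⁺: Pyridine is neutral; balancing the +3 overall charge requires Co(III). Cobalt is a group-9 element; Co(III) is therefore d⁶. Co(III) has an exceptionally large octahedral splitting and is low-spin with essentially every ligand except fluoride. The d⁶ configuration leaves the e_g set evenly filled (or empty) — no strong Jahn–Teller driving force.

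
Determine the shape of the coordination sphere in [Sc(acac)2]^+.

Ligand charges: each acetylacetonate is −1. With an overall charge of +1 the scandium centre must be in the +3 oxidation state.
Group 3 minus oxidation state 3 gives a d⁰ configuration.
Counting donor atoms: 2×acetylacetonate (bidentate) → 4 donors. Coordination number = 4.
A d⁰ ion has no crystal-field stabilisation preference between square planar and tetrahedral, so four ligands adopt the sterically favoured tetrahedral geometry.

tetrahedral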